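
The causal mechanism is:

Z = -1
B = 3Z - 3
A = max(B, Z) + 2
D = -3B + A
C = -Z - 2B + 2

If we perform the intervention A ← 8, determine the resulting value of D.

The intervention breaks the incoming arrows to A: A = max(B, Z) + 2 no longer applies, and A = 8.
B = 3Z - 3  [with Z=-1]  = -6
D = -3B + A  [with B=-6, A=8]  = 26

26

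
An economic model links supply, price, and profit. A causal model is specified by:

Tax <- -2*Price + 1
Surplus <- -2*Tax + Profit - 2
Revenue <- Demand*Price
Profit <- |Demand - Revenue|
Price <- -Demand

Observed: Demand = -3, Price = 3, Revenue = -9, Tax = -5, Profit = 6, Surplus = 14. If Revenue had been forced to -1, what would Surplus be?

10

The intervention breaks the incoming arrows to Revenue: Revenue <- Demand*Price no longer applies, and Revenue = -1.
Price = -Demand  [with Demand=-3]  = 3
Tax = -2*Price + 1  [with Price=3]  = -5
Profit = |Demand - Revenue|  [with Demand=-3, Revenue=-1]  = 2
Surplus = -2*Tax + Profit - 2  [with Tax=-5, Profit=2]  = 10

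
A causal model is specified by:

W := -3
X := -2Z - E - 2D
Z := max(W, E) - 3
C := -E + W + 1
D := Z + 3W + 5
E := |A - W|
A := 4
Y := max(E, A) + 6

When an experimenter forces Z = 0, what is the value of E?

Under do(Z=0), the mechanism Z := max(W, E) - 3 is discarded; Z is fixed at 0.
Since E is not a descendant of the intervened variable, it is unaffected.
E = |A - W|  [with A=4, W=-3]  = 7

7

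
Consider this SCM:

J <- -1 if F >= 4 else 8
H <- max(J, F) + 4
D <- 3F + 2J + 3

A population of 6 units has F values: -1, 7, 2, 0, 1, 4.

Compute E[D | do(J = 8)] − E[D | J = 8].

Under do(J=8), J's equation is replaced by J=8 for every unit. Per-unit D: 16, 40, 25, 19, 22, 31. Mean = 25.5.
Observing J=8 restricts to units where J's equation naturally yields 8: F ∈ {-1, 2, 0, 1}. In that subpopulation D = 16, 25, 19, 22, mean 20.5.
Difference = 25.5 − 20.5 = 5.

5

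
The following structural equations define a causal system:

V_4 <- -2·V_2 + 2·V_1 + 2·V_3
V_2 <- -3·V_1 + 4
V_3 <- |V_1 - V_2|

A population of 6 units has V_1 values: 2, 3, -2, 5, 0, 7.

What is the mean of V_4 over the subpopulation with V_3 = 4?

8

Conditioning on V_3=4 selects the 2 unit(s) with V_1 ∈ {2, 0}. Their V_4 values: 16, 0. Mean = 8.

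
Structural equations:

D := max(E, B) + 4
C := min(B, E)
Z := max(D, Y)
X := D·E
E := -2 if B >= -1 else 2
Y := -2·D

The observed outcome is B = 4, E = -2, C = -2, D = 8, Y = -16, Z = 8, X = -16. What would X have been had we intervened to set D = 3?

The intervention breaks the incoming arrows to D: D := max(E, B) + 4 no longer applies, and D = 3.
E = -2 if B >= -1 else 2  [with B=4]  = -2
X = D·E  [with D=3, E=-2]  = -6

-6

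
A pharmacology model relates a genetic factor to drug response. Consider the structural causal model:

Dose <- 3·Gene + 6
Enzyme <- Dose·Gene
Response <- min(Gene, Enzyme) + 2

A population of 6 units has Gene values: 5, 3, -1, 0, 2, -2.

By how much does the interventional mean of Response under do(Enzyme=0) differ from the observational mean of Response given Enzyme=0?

Every unit gets Enzyme=0 under the intervention. Response values become 2, 2, 1, 2, 2, 0; E[Response|do(Enzyme=0)] = 1.5.
E[Response|Enzyme=0] averages over only the 2 units with Enzyme=0 (Gene = 0, -2): Response = 2, 0, mean 1.
Difference = 1.5 − 1 = 0.5.

0.5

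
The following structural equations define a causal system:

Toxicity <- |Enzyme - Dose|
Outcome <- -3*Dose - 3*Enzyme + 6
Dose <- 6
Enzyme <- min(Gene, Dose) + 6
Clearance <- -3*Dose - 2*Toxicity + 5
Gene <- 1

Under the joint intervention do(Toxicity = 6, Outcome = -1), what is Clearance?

Setting Toxicity = 6, Outcome = -1 by intervention discards those variables' equations.
Clearance = -3*Dose - 2*Toxicity + 5  [with Dose=6, Toxicity=6]  = -25

-25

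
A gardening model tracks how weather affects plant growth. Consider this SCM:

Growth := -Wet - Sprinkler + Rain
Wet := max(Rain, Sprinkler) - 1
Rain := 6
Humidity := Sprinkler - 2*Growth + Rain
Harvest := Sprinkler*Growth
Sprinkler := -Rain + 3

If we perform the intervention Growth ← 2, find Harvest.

Under do(Growth=2), the mechanism Growth := -Wet - Sprinkler + Rain is discarded; Growth is fixed at 2.
Sprinkler = -Rain + 3  [with Rain=6]  = -3
Harvest = Sprinkler*Growth  [with Sprinkler=-3, Growth=2]  = -6

-6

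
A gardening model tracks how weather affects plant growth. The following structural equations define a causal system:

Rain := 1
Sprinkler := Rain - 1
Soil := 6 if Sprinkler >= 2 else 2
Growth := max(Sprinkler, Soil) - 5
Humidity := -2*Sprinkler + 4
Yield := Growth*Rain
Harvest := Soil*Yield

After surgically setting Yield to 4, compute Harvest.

Intervening sets Yield = 4 and removes its equation (Yield := Growth*Rain).
Sprinkler = Rain - 1  [with Rain=1]  = 0
Soil = 6 if Sprinkler >= 2 else 2  [with Sprinkler=0]  = 2
Harvest = Soil*Yield  [with Soil=2, Yield=4]  = 8

8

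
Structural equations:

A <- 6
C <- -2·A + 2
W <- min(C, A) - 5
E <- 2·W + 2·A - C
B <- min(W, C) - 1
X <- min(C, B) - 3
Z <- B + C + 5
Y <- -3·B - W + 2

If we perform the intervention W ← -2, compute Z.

The intervention breaks the incoming arrows to W: W <- min(C, A) - 5 no longer applies, and W = -2.
C = -2·A + 2  [with A=6]  = -10
B = min(W, C) - 1  [with W=-2, C=-10]  = -11
Z = B + C + 5  [with B=-11, C=-10]  = -16

-16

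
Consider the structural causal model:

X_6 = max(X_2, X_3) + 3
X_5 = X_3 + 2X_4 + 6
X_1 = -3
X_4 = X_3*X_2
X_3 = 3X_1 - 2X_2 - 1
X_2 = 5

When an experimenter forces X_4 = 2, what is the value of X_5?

Intervening sets X_4 = 2 and removes its equation (X_4 = X_3*X_2).
X_3 = 3X_1 - 2X_2 - 1  [with X_1=-3, X_2=5]  = -20
X_5 = X_3 + 2X_4 + 6  [with X_3=-20, X_4=2]  = -10

-10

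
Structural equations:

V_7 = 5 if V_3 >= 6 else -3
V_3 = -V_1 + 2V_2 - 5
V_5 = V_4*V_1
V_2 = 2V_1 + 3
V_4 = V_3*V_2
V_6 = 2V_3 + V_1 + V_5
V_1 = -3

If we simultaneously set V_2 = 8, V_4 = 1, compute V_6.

The joint intervention fixes V_2 = 8, V_4 = 1, removing each variable's own equation.
V_3 = -V_1 + 2V_2 - 5  [with V_1=-3, V_2=8]  = 14
V_5 = V_4*V_1  [with V_4=1, V_1=-3]  = -3
V_6 = 2V_3 + V_1 + V_5  [with V_3=14, V_1=-3, V_5=-3]  = 22

22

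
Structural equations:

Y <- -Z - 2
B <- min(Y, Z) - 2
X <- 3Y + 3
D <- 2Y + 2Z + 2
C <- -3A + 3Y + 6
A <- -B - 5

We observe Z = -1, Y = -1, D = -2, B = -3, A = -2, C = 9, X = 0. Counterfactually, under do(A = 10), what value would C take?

The intervention breaks the incoming arrows to A: A <- -B - 5 no longer applies, and A = 10.
Y = -Z - 2  [with Z=-1]  = -1
C = -3A + 3Y + 6  [with A=10, Y=-1]  = -27

-27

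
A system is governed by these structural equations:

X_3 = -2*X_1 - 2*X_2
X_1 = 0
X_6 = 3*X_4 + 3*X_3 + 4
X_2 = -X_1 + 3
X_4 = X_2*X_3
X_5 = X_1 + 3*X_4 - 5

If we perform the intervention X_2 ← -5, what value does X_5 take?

do(X_2=-5) replaces the equation X_2 = -X_1 + 3 with the constant X_2 = -5.
X_3 = -2*X_1 - 2*X_2  [with X_1=0, X_2=-5]  = 10
X_4 = X_2*X_3  [with X_2=-5, X_3=10]  = -50
X_5 = X_1 + 3*X_4 - 5  [with X_1=0, X_4=-50]  = -155

-155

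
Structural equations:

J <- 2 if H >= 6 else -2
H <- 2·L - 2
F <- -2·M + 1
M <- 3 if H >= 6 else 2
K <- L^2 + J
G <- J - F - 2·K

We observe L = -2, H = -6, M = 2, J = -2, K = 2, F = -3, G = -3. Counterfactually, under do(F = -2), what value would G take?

-4

Intervening sets F = -2 and removes its equation (F <- -2·M + 1).
H = 2·L - 2  [with L=-2]  = -6
J = 2 if H >= 6 else -2  [with H=-6]  = -2
K = L^2 + J  [with L=-2, J=-2]  = 2
G = J - F - 2·K  [with J=-2, F=-2, K=2]  = -4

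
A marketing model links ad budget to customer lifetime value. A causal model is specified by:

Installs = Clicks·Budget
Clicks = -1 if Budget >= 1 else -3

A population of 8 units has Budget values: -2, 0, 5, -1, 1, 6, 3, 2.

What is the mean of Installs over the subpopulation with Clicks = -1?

-3.4

Conditioning on Clicks=-1 selects the 5 unit(s) with Budget ∈ {5, 1, 6, 3, 2}. Their Installs values: -5, -1, -6, -3, -2. Mean = -3.4.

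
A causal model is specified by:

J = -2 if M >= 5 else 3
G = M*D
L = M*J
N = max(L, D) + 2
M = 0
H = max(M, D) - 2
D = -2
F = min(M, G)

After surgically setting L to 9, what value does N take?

do(L=9) replaces the equation L = M*J with the constant L = 9.
N = max(L, D) + 2  [with L=9, D=-2]  = 11

11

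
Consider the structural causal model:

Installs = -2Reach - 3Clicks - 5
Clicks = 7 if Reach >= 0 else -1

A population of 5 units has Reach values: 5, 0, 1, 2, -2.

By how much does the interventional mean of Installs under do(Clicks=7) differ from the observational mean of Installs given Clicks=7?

Under do(Clicks=7), Clicks's equation is replaced by Clicks=7 for every unit. Per-unit Installs: -36, -26, -28, -30, -22. Mean = -28.4.
Conditioning on Clicks=7 selects the 4 unit(s) with Reach ∈ {5, 0, 1, 2}. Their Installs values: -36, -26, -28, -30. Mean = -30.
Difference = -28.4 − (-30) = 1.6.

1.6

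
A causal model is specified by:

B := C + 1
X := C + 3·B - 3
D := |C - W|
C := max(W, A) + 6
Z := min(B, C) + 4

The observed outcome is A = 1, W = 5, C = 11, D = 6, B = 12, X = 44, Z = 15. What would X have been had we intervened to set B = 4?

20

The intervention breaks the incoming arrows to B: B := C + 1 no longer applies, and B = 4.
C = max(W, A) + 6  [with W=5, A=1]  = 11
X = C + 3·B - 3  [with C=11, B=4]  = 20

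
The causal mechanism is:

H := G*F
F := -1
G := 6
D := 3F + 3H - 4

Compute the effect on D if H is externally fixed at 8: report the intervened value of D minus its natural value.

42

The intervention breaks the incoming arrows to H: H := G*F no longer applies, and H = 8.
D = 3F + 3H - 4  [with F=-1, H=8]  = 17
Without intervention: H = G*F  [with G=6, F=-1]  = -6; D = 3F + 3H - 4  [with F=-1, H=-6]  = -25.
Change = 17 − (-25) = 42.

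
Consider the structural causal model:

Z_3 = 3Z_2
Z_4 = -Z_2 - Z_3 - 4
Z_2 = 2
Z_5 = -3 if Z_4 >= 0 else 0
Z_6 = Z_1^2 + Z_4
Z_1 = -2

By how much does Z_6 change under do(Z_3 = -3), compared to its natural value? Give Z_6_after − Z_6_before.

9

The intervention breaks the incoming arrows to Z_3: Z_3 = 3Z_2 no longer applies, and Z_3 = -3.
Z_4 = -Z_2 - Z_3 - 4  [with Z_2=2, Z_3=-3]  = -3
Z_6 = Z_1^2 + Z_4  [with Z_1=-2, Z_4=-3]  = 1
Without intervention: Z_3 = 3Z_2  [with Z_2=2]  = 6; Z_4 = -Z_2 - Z_3 - 4  [with Z_2=2, Z_3=6]  = -12; Z_6 = Z_1^2 + Z_4  [with Z_1=-2, Z_4=-12]  = -8.
Change = 1 − (-8) = 9.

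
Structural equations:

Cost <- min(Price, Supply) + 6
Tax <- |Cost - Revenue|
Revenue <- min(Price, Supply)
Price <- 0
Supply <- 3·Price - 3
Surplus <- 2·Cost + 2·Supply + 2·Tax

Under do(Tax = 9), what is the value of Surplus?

18

The intervention breaks the incoming arrows to Tax: Tax <- |Cost - Revenue| no longer applies, and Tax = 9.
Supply = 3·Price - 3  [with Price=0]  = -3
Cost = min(Price, Supply) + 6  [with Price=0, Supply=-3]  = 3
Surplus = 2·Cost + 2·Supply + 2·Tax  [with Cost=3, Supply=-3, Tax=9]  = 18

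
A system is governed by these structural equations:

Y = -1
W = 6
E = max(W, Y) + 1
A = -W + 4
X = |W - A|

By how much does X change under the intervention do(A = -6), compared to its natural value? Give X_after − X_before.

4

Intervening sets A = -6 and removes its equation (A = -W + 4).
X = |W - A|  [with W=6, A=-6]  = 12
Without intervention: A = -W + 4  [with W=6]  = -2; X = |W - A|  [with W=6, A=-2]  = 8.
Change = 12 − 8 = 4.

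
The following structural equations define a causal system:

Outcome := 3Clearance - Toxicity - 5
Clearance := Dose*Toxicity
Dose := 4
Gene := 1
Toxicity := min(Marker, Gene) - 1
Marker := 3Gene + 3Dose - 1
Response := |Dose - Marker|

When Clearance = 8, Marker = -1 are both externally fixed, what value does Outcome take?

Under do(Clearance = 8, Marker = -1), each intervened variable's structural equation is replaced by its fixed value.
Toxicity = min(Marker, Gene) - 1  [with Marker=-1, Gene=1]  = -2
Outcome = 3Clearance - Toxicity - 5  [with Clearance=8, Toxicity=-2]  = 21

21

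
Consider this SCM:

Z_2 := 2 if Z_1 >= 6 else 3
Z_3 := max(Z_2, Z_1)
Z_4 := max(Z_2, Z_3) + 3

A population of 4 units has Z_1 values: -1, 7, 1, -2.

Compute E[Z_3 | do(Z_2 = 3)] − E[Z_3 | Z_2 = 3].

The intervention sets Z_2=3 in all 4 units regardless of Z_1. Recomputing Z_3 per unit gives 3, 7, 3, 3; average 4.
Observing Z_2=3 restricts to units where Z_2's equation naturally yields 3: Z_1 ∈ {-1, 1, -2}. In that subpopulation Z_3 = 3, 3, 3, mean 3.
Difference = 4 − 3 = 1.

1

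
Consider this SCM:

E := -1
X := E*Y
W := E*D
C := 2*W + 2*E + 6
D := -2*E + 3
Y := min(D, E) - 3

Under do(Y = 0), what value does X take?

Under do(Y=0), the mechanism Y := min(D, E) - 3 is discarded; Y is fixed at 0.
X = E*Y  [with E=-1, Y=0]  = 0

0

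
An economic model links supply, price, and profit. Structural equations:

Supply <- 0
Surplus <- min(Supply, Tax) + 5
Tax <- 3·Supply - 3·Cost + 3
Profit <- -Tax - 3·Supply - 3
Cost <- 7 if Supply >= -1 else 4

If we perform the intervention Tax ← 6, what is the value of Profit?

-9

The intervention breaks the incoming arrows to Tax: Tax <- 3·Supply - 3·Cost + 3 no longer applies, and Tax = 6.
Profit = -Tax - 3·Supply - 3  [with Tax=6, Supply=0]  = -9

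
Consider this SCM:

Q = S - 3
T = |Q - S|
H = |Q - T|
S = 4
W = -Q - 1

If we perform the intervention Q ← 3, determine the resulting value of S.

Under do(Q=3), the mechanism Q = S - 3 is discarded; Q is fixed at 3.
S is not downstream of the intervention, so its value is determined by the original equations.

4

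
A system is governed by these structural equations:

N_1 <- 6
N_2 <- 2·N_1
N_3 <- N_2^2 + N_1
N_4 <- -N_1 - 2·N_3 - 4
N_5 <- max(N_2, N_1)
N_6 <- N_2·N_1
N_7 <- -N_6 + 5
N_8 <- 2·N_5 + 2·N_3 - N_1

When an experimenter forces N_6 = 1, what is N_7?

Intervening sets N_6 = 1 and removes its equation (N_6 <- N_2·N_1).
N_7 = -N_6 + 5  [with N_6=1]  = 4

4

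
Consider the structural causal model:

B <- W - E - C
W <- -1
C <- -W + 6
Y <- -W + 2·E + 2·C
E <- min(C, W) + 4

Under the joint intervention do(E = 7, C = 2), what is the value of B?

The joint intervention fixes E = 7, C = 2, removing each variable's own equation.
B = W - E - C  [with W=-1, E=7, C=2]  = -10

-10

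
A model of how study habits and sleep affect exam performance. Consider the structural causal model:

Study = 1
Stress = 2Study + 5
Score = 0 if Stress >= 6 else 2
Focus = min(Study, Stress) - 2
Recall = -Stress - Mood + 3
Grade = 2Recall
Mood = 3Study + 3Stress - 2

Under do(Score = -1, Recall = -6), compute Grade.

-12

Setting Score = -1, Recall = -6 by intervention discards those variables' equations.
Grade = 2Recall  [with Recall=-6]  = -12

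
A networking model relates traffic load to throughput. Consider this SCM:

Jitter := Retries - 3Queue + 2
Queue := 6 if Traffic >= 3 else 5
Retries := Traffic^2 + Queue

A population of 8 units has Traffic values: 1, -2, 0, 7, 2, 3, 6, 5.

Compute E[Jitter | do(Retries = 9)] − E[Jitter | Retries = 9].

-1.5

Under do(Retries=9), Retries's equation is replaced by Retries=9 for every unit. Per-unit Jitter: -4, -4, -4, -7, -4, -7, -7, -7. Mean = -5.5.
Observing Retries=9 restricts to units where Retries's equation naturally yields 9: Traffic ∈ {-2, 2}. In that subpopulation Jitter = -4, -4, mean -4.
Difference = -5.5 − (-4) = -1.5.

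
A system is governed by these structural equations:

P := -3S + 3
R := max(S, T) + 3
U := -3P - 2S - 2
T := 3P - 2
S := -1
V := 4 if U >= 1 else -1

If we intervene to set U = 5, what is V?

do(U=5) replaces the equation U := -3P - 2S - 2 with the constant U = 5.
V = 4 if U >= 1 else -1  [with U=5]  = 4

4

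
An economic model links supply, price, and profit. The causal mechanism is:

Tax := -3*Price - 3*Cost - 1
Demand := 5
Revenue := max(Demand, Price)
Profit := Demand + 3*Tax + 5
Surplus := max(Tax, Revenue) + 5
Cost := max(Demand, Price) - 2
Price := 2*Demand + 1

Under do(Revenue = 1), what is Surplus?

The intervention breaks the incoming arrows to Revenue: Revenue := max(Demand, Price) no longer applies, and Revenue = 1.
Price = 2*Demand + 1  [with Demand=5]  = 11
Cost = max(Demand, Price) - 2  [with Demand=5, Price=11]  = 9
Tax = -3*Price - 3*Cost - 1  [with Price=11, Cost=9]  = -61
Surplus = max(Tax, Revenue) + 5  [with Tax=-61, Revenue=1]  = 6

6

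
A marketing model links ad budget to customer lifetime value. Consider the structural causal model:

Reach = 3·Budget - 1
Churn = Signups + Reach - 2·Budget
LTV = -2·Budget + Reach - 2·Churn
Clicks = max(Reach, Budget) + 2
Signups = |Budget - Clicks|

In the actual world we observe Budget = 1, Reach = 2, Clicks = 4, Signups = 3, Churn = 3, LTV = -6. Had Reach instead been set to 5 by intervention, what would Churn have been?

do(Reach=5) replaces the equation Reach = 3·Budget - 1 with the constant Reach = 5.
Clicks = max(Reach, Budget) + 2  [with Reach=5, Budget=1]  = 7
Signups = |Budget - Clicks|  [with Budget=1, Clicks=7]  = 6
Churn = Signups + Reach - 2·Budget  [with Signups=6, Reach=5, Budget=1]  = 9

9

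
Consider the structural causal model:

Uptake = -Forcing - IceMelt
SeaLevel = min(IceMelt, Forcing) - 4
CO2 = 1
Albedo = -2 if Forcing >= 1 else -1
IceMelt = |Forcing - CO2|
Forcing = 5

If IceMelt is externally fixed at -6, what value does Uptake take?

The intervention breaks the incoming arrows to IceMelt: IceMelt = |Forcing - CO2| no longer applies, and IceMelt = -6.
Uptake = -Forcing - IceMelt  [with Forcing=5, IceMelt=-6]  = 1

1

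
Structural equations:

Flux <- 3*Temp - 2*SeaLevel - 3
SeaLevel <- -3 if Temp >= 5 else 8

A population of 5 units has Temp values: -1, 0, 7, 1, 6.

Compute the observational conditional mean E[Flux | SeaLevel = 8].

E[Flux|SeaLevel=8] averages over only the 3 units with SeaLevel=8 (Temp = -1, 0, 1): Flux = -22, -19, -16, mean -19.

-19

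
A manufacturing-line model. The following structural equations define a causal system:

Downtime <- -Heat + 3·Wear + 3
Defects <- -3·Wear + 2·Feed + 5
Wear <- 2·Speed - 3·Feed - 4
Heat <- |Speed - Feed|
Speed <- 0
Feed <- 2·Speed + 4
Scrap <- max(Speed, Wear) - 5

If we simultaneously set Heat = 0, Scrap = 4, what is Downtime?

-45

Under do(Heat = 0, Scrap = 4), each intervened variable's structural equation is replaced by its fixed value.
Feed = 2·Speed + 4  [with Speed=0]  = 4
Wear = 2·Speed - 3·Feed - 4  [with Speed=0, Feed=4]  = -16
Downtime = -Heat + 3·Wear + 3  [with Heat=0, Wear=-16]  = -45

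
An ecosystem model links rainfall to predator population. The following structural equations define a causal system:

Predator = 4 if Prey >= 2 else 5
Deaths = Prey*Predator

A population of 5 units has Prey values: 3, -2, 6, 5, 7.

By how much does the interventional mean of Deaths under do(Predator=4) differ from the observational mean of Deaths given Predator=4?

-5.8

Under do(Predator=4), Predator's equation is replaced by Predator=4 for every unit. Per-unit Deaths: 12, -8, 24, 20, 28. Mean = 15.2.
Observing Predator=4 restricts to units where Predator's equation naturally yields 4: Prey ∈ {3, 6, 5, 7}. In that subpopulation Deaths = 12, 24, 20, 28, mean 21.
Difference = 15.2 − 21 = -5.8.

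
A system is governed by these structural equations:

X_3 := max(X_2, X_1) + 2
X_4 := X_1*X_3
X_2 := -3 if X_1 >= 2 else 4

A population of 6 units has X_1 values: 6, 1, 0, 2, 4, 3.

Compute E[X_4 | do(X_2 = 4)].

18

do(X_2=4) breaks X_2's dependence on X_1. With X_2=4 fixed, X_4 across the units is 48, 6, 0, 12, 24, 18, mean 18.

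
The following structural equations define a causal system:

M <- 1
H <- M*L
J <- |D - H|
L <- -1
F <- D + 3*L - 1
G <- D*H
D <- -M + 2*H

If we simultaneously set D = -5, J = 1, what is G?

5

The joint intervention fixes D = -5, J = 1, removing each variable's own equation.
H = M*L  [with M=1, L=-1]  = -1
G = D*H  [with D=-5, H=-1]  = 5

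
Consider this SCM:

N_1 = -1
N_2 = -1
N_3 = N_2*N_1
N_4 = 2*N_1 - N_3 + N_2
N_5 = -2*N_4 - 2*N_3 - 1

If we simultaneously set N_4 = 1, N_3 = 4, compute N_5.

-11

The joint intervention fixes N_4 = 1, N_3 = 4, removing each variable's own equation.
N_5 = -2*N_4 - 2*N_3 - 1  [with N_4=1, N_3=4]  = -11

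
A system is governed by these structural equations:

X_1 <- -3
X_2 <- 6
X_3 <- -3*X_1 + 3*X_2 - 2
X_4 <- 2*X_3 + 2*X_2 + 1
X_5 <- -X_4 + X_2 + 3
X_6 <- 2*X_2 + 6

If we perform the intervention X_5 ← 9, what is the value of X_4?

The intervention breaks the incoming arrows to X_5: X_5 <- -X_4 + X_2 + 3 no longer applies, and X_5 = 9.
Since X_4 is not a descendant of the intervened variable, it is unaffected.
X_3 = -3*X_1 + 3*X_2 - 2  [with X_1=-3, X_2=6]  = 25
X_4 = 2*X_3 + 2*X_2 + 1  [with X_3=25, X_2=6]  = 63

63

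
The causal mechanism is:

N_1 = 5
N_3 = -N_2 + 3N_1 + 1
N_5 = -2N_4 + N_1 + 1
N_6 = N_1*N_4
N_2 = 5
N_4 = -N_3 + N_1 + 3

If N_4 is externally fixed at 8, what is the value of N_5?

Intervening sets N_4 = 8 and removes its equation (N_4 = -N_3 + N_1 + 3).
N_5 = -2N_4 + N_1 + 1  [with N_4=8, N_1=5]  = -10

-10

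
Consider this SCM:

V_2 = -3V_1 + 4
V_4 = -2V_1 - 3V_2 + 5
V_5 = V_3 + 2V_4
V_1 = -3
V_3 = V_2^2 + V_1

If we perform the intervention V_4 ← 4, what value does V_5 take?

174

Intervening sets V_4 = 4 and removes its equation (V_4 = -2V_1 - 3V_2 + 5).
V_2 = -3V_1 + 4  [with V_1=-3]  = 13
V_3 = V_2^2 + V_1  [with V_2=13, V_1=-3]  = 166
V_5 = V_3 + 2V_4  [with V_3=166, V_4=4]  = 174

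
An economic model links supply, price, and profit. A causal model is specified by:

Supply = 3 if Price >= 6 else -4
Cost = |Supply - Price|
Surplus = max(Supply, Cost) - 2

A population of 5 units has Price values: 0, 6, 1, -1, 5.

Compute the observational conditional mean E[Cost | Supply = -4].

5.25

E[Cost|Supply=-4] averages over only the 4 units with Supply=-4 (Price = 0, 1, -1, 5): Cost = 4, 5, 3, 9, mean 5.25.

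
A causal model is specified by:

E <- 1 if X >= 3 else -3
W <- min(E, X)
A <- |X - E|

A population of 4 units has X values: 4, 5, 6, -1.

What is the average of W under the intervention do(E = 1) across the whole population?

Every unit gets E=1 under the intervention. W values become 1, 1, 1, -1; E[W|do(E=1)] = 0.5.

0.5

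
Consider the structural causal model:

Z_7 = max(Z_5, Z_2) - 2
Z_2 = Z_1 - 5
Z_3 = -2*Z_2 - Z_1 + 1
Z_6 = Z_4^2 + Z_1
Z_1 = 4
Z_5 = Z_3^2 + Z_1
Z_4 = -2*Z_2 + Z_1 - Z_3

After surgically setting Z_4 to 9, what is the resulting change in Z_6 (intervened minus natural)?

32

Under do(Z_4=9), the mechanism Z_4 = -2*Z_2 + Z_1 - Z_3 is discarded; Z_4 is fixed at 9.
Z_6 = Z_4^2 + Z_1  [with Z_4=9, Z_1=4]  = 85
Without intervention: Z_2 = Z_1 - 5  [with Z_1=4]  = -1; Z_3 = -2*Z_2 - Z_1 + 1  [with Z_2=-1, Z_1=4]  = -1; Z_4 = -2*Z_2 + Z_1 - Z_3  [with Z_2=-1, Z_1=4, Z_3=-1]  = 7; Z_6 = Z_4^2 + Z_1  [with Z_4=7, Z_1=4]  = 53.
Change = 85 − 53 = 32.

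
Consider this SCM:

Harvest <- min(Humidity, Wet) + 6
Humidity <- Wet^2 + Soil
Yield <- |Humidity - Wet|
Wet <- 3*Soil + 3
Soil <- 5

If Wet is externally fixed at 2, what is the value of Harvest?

do(Wet=2) replaces the equation Wet <- 3*Soil + 3 with the constant Wet = 2.
Humidity = Wet^2 + Soil  [with Wet=2, Soil=5]  = 9
Harvest = min(Humidity, Wet) + 6  [with Humidity=9, Wet=2]  = 8

8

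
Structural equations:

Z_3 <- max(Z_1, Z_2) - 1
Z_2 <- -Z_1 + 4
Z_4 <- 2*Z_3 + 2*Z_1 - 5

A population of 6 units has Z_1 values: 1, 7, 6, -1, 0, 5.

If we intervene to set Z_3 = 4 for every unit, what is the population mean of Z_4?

The intervention sets Z_3=4 in all 6 units regardless of Z_1. Recomputing Z_4 per unit gives 5, 17, 15, 1, 3, 13; average 9.

9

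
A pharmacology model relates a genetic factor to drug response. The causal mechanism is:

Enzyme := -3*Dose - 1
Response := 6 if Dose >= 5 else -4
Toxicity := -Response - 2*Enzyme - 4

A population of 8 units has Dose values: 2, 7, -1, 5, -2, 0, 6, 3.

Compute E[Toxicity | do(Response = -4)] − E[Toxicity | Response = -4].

The intervention sets Response=-4 in all 8 units regardless of Dose. Recomputing Toxicity per unit gives 14, 44, -4, 32, -10, 2, 38, 20; average 17.
Conditioning on Response=-4 selects the 5 unit(s) with Dose ∈ {2, -1, -2, 0, 3}. Their Toxicity values: 14, -4, -10, 2, 20. Mean = 4.4.
Difference = 17 − 4.4 = 12.6.

12.6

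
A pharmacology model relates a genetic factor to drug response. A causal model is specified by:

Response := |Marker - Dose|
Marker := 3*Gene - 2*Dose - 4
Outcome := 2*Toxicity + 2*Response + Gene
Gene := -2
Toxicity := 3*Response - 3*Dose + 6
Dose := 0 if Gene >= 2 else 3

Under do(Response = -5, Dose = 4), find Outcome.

The joint intervention fixes Response = -5, Dose = 4, removing each variable's own equation.
Toxicity = 3*Response - 3*Dose + 6  [with Response=-5, Dose=4]  = -21
Outcome = 2*Toxicity + 2*Response + Gene  [with Toxicity=-21, Response=-5, Gene=-2]  = -54

-54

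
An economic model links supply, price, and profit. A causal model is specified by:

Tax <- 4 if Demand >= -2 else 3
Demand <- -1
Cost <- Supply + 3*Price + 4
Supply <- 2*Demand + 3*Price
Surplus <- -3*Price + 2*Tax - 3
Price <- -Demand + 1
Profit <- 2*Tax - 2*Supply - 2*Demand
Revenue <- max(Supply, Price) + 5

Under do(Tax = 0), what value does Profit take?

-6

Intervening sets Tax = 0 and removes its equation (Tax <- 4 if Demand >= -2 else 3).
Price = -Demand + 1  [with Demand=-1]  = 2
Supply = 2*Demand + 3*Price  [with Demand=-1, Price=2]  = 4
Profit = 2*Tax - 2*Supply - 2*Demand  [with Tax=0, Supply=4, Demand=-1]  = -6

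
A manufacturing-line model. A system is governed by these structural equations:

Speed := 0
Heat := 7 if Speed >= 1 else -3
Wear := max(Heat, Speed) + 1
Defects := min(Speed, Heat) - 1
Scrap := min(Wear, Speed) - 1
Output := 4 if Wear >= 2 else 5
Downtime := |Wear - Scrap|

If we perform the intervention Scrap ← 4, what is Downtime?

Under do(Scrap=4), the mechanism Scrap := min(Wear, Speed) - 1 is discarded; Scrap is fixed at 4.
Heat = 7 if Speed >= 1 else -3  [with Speed=0]  = -3
Wear = max(Heat, Speed) + 1  [with Heat=-3, Speed=0]  = 1
Downtime = |Wear - Scrap|  [with Wear=1, Scrap=4]  = 3

3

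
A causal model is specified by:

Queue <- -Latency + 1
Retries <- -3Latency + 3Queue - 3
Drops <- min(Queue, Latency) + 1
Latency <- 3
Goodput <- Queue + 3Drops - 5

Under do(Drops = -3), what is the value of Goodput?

do(Drops=-3) replaces the equation Drops <- min(Queue, Latency) + 1 with the constant Drops = -3.
Queue = -Latency + 1  [with Latency=3]  = -2
Goodput = Queue + 3Drops - 5  [with Queue=-2, Drops=-3]  = -16

-16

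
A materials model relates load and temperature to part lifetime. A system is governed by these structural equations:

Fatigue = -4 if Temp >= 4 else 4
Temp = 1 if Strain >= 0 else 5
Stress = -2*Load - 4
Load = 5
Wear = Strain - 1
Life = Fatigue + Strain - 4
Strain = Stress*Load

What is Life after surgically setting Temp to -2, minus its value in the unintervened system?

The intervention breaks the incoming arrows to Temp: Temp = 1 if Strain >= 0 else 5 no longer applies, and Temp = -2.
Stress = -2*Load - 4  [with Load=5]  = -14
Strain = Stress*Load  [with Stress=-14, Load=5]  = -70
Fatigue = -4 if Temp >= 4 else 4  [with Temp=-2]  = 4
Life = Fatigue + Strain - 4  [with Fatigue=4, Strain=-70]  = -70
Without intervention: Stress = -2*Load - 4  [with Load=5]  = -14; Strain = Stress*Load  [with Stress=-14, Load=5]  = -70; Temp = 1 if Strain >= 0 else 5  [with Strain=-70]  = 5; Fatigue = -4 if Temp >= 4 else 4  [with Temp=5]  = -4; Life = Fatigue + Strain - 4  [with Fatigue=-4, Strain=-70]  = -78.
Change = -70 − (-78) = 8.

8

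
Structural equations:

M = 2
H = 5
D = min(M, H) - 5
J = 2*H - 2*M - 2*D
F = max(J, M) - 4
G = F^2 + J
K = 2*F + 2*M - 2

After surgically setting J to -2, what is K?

-2

The intervention breaks the incoming arrows to J: J = 2*H - 2*M - 2*D no longer applies, and J = -2.
F = max(J, M) - 4  [with J=-2, M=2]  = -2
K = 2*F + 2*M - 2  [with F=-2, M=2]  = -2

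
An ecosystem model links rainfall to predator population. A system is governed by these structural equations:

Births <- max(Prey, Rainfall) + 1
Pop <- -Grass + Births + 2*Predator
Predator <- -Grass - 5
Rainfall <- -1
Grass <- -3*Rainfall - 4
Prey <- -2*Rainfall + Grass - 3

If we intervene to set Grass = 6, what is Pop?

Under do(Grass=6), the mechanism Grass <- -3*Rainfall - 4 is discarded; Grass is fixed at 6.
Prey = -2*Rainfall + Grass - 3  [with Rainfall=-1, Grass=6]  = 5
Predator = -Grass - 5  [with Grass=6]  = -11
Births = max(Prey, Rainfall) + 1  [with Prey=5, Rainfall=-1]  = 6
Pop = -Grass + Births + 2*Predator  [with Grass=6, Births=6, Predator=-11]  = -22

-22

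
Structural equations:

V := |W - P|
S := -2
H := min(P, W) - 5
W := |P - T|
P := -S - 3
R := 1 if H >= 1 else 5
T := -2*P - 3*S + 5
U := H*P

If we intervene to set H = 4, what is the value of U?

-4

do(H=4) replaces the equation H := min(P, W) - 5 with the constant H = 4.
P = -S - 3  [with S=-2]  = -1
U = H*P  [with H=4, P=-1]  = -4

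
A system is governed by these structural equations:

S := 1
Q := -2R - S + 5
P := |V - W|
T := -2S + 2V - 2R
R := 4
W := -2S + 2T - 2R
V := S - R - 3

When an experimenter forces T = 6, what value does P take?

Under do(T=6), the mechanism T := -2S + 2V - 2R is discarded; T is fixed at 6.
V = S - R - 3  [with S=1, R=4]  = -6
W = -2S + 2T - 2R  [with S=1, T=6, R=4]  = 2
P = |V - W|  [with V=-6, W=2]  = 8

8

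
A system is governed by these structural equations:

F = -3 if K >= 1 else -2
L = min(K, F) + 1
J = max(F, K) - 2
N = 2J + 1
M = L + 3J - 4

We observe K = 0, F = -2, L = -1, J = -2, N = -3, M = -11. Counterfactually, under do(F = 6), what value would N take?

do(F=6) replaces the equation F = -3 if K >= 1 else -2 with the constant F = 6.
J = max(F, K) - 2  [with F=6, K=0]  = 4
N = 2J + 1  [with J=4]  = 9

9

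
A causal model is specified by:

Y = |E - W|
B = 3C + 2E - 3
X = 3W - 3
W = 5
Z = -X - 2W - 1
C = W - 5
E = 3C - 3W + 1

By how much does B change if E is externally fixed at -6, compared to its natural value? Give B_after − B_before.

16

The intervention breaks the incoming arrows to E: E = 3C - 3W + 1 no longer applies, and E = -6.
C = W - 5  [with W=5]  = 0
B = 3C + 2E - 3  [with C=0, E=-6]  = -15
Without intervention: C = W - 5  [with W=5]  = 0; E = 3C - 3W + 1  [with C=0, W=5]  = -14; B = 3C + 2E - 3  [with C=0, E=-14]  = -31.
Change = -15 − (-31) = 16.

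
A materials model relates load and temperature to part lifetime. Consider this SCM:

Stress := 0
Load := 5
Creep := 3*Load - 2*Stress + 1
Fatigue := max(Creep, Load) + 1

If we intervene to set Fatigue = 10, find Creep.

16

Under do(Fatigue=10), the mechanism Fatigue := max(Creep, Load) + 1 is discarded; Fatigue is fixed at 10.
Since Creep is not a descendant of the intervened variable, it is unaffected.
Creep = 3*Load - 2*Stress + 1  [with Load=5, Stress=0]  = 16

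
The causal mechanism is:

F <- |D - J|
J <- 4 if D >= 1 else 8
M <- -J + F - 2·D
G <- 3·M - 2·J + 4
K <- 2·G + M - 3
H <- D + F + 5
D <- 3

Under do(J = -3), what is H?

Under do(J=-3), the mechanism J <- 4 if D >= 1 else 8 is discarded; J is fixed at -3.
F = |D - J|  [with D=3, J=-3]  = 6
H = D + F + 5  [with D=3, F=6]  = 14

14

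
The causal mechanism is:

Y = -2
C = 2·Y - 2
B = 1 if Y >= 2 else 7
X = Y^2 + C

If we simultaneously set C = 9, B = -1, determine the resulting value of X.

Setting C = 9, B = -1 by intervention discards those variables' equations.
X = Y^2 + C  [with Y=-2, C=9]  = 13

13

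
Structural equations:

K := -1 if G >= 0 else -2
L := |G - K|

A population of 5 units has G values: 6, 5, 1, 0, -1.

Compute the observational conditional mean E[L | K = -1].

Observing K=-1 restricts to units where K's equation naturally yields -1: G ∈ {6, 5, 1, 0}. In that subpopulation L = 7, 6, 2, 1, mean 4.

4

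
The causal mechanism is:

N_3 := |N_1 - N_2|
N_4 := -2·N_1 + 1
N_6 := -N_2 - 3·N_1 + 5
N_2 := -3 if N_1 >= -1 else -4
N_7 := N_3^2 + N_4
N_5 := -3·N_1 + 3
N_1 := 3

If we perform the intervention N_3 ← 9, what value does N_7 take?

The intervention breaks the incoming arrows to N_3: N_3 := |N_1 - N_2| no longer applies, and N_3 = 9.
N_4 = -2·N_1 + 1  [with N_1=3]  = -5
N_7 = N_3^2 + N_4  [with N_3=9, N_4=-5]  = 76

76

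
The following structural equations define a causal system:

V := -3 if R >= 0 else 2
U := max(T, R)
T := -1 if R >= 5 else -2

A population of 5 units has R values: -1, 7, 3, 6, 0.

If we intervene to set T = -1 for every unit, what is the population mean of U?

3

The intervention sets T=-1 in all 5 units regardless of R. Recomputing U per unit gives -1, 7, 3, 6, 0; average 3.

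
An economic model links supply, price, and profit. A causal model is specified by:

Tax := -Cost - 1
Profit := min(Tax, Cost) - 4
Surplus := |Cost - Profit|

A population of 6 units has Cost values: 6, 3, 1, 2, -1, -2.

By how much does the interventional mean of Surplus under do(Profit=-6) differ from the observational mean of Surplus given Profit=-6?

do(Profit=-6) breaks Profit's dependence on Cost. With Profit=-6 fixed, Surplus across the units is 12, 9, 7, 8, 5, 4, mean 7.5.
E[Surplus|Profit=-6] averages over only the 2 units with Profit=-6 (Cost = 1, -2): Surplus = 7, 4, mean 5.5.
Difference = 7.5 − 5.5 = 2.

2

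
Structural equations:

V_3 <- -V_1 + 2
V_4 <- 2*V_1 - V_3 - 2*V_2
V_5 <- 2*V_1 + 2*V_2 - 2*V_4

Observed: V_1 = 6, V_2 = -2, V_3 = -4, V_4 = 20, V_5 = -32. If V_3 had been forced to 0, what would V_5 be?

do(V_3=0) replaces the equation V_3 <- -V_1 + 2 with the constant V_3 = 0.
V_4 = 2*V_1 - V_3 - 2*V_2  [with V_1=6, V_3=0, V_2=-2]  = 16
V_5 = 2*V_1 + 2*V_2 - 2*V_4  [with V_1=6, V_2=-2, V_4=16]  = -24

-24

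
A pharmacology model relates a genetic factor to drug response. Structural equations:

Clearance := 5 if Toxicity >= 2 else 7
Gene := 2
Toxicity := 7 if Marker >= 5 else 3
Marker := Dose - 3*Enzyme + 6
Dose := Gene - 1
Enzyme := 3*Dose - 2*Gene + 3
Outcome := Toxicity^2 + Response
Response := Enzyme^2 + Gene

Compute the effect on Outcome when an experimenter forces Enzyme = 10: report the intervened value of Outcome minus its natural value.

96

The intervention breaks the incoming arrows to Enzyme: Enzyme := 3*Dose - 2*Gene + 3 no longer applies, and Enzyme = 10.
Dose = Gene - 1  [with Gene=2]  = 1
Marker = Dose - 3*Enzyme + 6  [with Dose=1, Enzyme=10]  = -23
Response = Enzyme^2 + Gene  [with Enzyme=10, Gene=2]  = 102
Toxicity = 7 if Marker >= 5 else 3  [with Marker=-23]  = 3
Outcome = Toxicity^2 + Response  [with Toxicity=3, Response=102]  = 111
Without intervention: Dose = Gene - 1  [with Gene=2]  = 1; Enzyme = 3*Dose - 2*Gene + 3  [with Dose=1, Gene=2]  = 2; Marker = Dose - 3*Enzyme + 6  [with Dose=1, Enzyme=2]  = 1; Response = Enzyme^2 + Gene  [with Enzyme=2, Gene=2]  = 6; Toxicity = 7 if Marker >= 5 else 3  [with Marker=1]  = 3; Outcome = Toxicity^2 + Response  [with Toxicity=3, Response=6]  = 15.
Change = 111 − 15 = 96.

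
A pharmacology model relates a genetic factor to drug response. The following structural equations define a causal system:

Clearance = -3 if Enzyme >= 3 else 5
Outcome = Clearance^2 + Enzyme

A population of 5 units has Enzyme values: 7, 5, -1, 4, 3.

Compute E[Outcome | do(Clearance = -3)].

The intervention sets Clearance=-3 in all 5 units regardless of Enzyme. Recomputing Outcome per unit gives 16, 14, 8, 13, 12; average 12.6.

12.6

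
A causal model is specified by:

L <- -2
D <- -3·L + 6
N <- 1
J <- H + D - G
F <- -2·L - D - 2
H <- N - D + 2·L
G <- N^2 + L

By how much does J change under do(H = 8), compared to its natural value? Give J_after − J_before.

Intervening sets H = 8 and removes its equation (H <- N - D + 2·L).
G = N^2 + L  [with N=1, L=-2]  = -1
D = -3·L + 6  [with L=-2]  = 12
J = H + D - G  [with H=8, D=12, G=-1]  = 21
Without intervention: G = N^2 + L  [with N=1, L=-2]  = -1; D = -3·L + 6  [with L=-2]  = 12; H = N - D + 2·L  [with N=1, D=12, L=-2]  = -15; J = H + D - G  [with H=-15, D=12, G=-1]  = -2.
Change = 21 − (-2) = 23.

23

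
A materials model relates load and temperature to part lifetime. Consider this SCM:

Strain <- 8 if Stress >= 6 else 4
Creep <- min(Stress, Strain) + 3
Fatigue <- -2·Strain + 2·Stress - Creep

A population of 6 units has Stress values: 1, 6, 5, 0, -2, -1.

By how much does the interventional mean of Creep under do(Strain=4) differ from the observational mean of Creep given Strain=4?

do(Strain=4) breaks Strain's dependence on Stress. With Strain=4 fixed, Creep across the units is 4, 7, 7, 3, 1, 2, mean 4.
E[Creep|Strain=4] averages over only the 5 units with Strain=4 (Stress = 1, 5, 0, -2, -1): Creep = 4, 7, 3, 1, 2, mean 3.4.
Difference = 4 − 3.4 = 0.6.

0.6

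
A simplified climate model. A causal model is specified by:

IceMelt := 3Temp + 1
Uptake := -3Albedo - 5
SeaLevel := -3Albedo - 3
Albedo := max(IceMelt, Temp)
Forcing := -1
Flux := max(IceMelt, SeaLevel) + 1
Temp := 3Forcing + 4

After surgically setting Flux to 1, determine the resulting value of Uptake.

-17

Intervening sets Flux = 1 and removes its equation (Flux := max(IceMelt, SeaLevel) + 1).
No directed path runs from Flux to Uptake, so Uptake keeps its natural value.
Temp = 3Forcing + 4  [with Forcing=-1]  = 1
IceMelt = 3Temp + 1  [with Temp=1]  = 4
Albedo = max(IceMelt, Temp)  [with IceMelt=4, Temp=1]  = 4
Uptake = -3Albedo - 5  [with Albedo=4]  = -17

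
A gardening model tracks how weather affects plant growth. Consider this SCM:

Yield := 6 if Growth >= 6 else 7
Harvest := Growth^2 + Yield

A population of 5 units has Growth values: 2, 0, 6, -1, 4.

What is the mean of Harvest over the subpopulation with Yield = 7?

12.25

E[Harvest|Yield=7] averages over only the 4 units with Yield=7 (Growth = 2, 0, -1, 4): Harvest = 11, 7, 8, 23, mean 12.25.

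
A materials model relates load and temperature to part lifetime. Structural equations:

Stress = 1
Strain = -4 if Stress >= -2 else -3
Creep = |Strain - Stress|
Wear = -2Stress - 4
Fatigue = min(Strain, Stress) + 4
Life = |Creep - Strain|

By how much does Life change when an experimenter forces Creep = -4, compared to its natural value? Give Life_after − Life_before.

-9

The intervention breaks the incoming arrows to Creep: Creep = |Strain - Stress| no longer applies, and Creep = -4.
Strain = -4 if Stress >= -2 else -3  [with Stress=1]  = -4
Life = |Creep - Strain|  [with Creep=-4, Strain=-4]  = 0
Without intervention: Strain = -4 if Stress >= -2 else -3  [with Stress=1]  = -4; Creep = |Strain - Stress|  [with Strain=-4, Stress=1]  = 5; Life = |Creep - Strain|  [with Creep=5, Strain=-4]  = 9.
Change = 0 − 9 = -9.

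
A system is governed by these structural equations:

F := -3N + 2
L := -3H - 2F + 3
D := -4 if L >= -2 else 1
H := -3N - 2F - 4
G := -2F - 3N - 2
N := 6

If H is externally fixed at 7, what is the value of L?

The intervention breaks the incoming arrows to H: H := -3N - 2F - 4 no longer applies, and H = 7.
F = -3N + 2  [with N=6]  = -16
L = -3H - 2F + 3  [with H=7, F=-16]  = 14

14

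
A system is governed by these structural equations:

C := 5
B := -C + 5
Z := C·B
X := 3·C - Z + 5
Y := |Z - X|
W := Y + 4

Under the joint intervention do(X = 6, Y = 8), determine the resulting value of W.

The joint intervention fixes X = 6, Y = 8, removing each variable's own equation.
W = Y + 4  [with Y=8]  = 12

12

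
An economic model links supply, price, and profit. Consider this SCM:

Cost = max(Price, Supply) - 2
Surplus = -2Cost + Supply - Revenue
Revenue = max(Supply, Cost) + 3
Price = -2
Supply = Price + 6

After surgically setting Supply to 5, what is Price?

-2

Under do(Supply=5), the mechanism Supply = Price + 6 is discarded; Supply is fixed at 5.
Price is not downstream of the intervention, so its value is determined by the original equations.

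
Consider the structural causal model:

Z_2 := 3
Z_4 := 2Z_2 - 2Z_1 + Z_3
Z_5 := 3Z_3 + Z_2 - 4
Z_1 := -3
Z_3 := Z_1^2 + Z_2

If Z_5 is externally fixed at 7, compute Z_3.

12

do(Z_5=7) replaces the equation Z_5 := 3Z_3 + Z_2 - 4 with the constant Z_5 = 7.
Z_3 is not downstream of the intervention, so its value is determined by the original equations.
Z_3 = Z_1^2 + Z_2  [with Z_1=-3, Z_2=3]  = 12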